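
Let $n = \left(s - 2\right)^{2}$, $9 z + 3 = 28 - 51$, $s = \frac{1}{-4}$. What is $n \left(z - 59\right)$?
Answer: $- \frac{5013}{16} \approx -313.31$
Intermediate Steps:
$s = - \frac{1}{4} \approx -0.25$
$z = - \frac{26}{9}$ ($z = - \frac{1}{3} + \frac{28 - 51}{9} = - \frac{1}{3} + \frac{1}{9} \left(-23\right) = - \frac{1}{3} - \frac{23}{9} = - \frac{26}{9} \approx -2.8889$)
$n = \frac{81}{16}$ ($n = \left(- \frac{1}{4} - 2\right)^{2} = \left(- \frac{9}{4}\right)^{2} = \frac{81}{16} \approx 5.0625$)
$n \left(z - 59\right) = \frac{81 \left(- \frac{26}{9} - 59\right)}{16} = \frac{81}{16} \left(- \frac{557}{9}\right) = - \frac{5013}{16}$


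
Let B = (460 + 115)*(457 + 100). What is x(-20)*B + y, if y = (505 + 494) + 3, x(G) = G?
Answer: -6404498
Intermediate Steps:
y = 1002 (y = 999 + 3 = 1002)
B = 320275 (B = 575*557 = 320275)
x(-20)*B + y = -20*320275 + 1002 = -6405500 + 1002 = -6404498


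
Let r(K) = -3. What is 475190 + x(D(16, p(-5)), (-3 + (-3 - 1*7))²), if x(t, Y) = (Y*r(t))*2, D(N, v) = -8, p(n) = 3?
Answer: 474176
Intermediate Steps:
x(t, Y) = -6*Y (x(t, Y) = (Y*(-3))*2 = -3*Y*2 = -6*Y)
475190 + x(D(16, p(-5)), (-3 + (-3 - 1*7))²) = 475190 - 6*(-3 + (-3 - 1*7))² = 475190 - 6*(-3 + (-3 - 7))² = 475190 - 6*(-3 - 10)² = 475190 - 6*(-13)² = 475190 - 6*169 = 475190 - 1014 = 474176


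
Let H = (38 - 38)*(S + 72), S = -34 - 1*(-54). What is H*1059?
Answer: 0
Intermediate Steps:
S = 20 (S = -34 + 54 = 20)
H = 0 (H = (38 - 38)*(20 + 72) = 0*92 = 0)
H*1059 = 0*1059 = 0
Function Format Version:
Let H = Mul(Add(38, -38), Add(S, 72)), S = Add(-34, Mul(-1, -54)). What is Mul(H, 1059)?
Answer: 0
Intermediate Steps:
S = 20 (S = Add(-34, 54) = 20)
H = 0 (H = Mul(Add(38, -38), Add(20, 72)) = Mul(0, 92) = 0)
Mul(H, 1059) = Mul(0, 1059) = 0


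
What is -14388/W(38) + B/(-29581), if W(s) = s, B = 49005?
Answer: -213736809/562039 ≈ -380.29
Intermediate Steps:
-14388/W(38) + B/(-29581) = -14388/38 + 49005/(-29581) = -14388*1/38 + 49005*(-1/29581) = -7194/19 - 49005/29581 = -213736809/562039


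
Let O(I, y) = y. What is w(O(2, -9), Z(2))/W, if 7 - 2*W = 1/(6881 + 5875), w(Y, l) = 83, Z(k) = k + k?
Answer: 2117496/89291 ≈ 23.715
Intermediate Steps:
Z(k) = 2*k
W = 89291/25512 (W = 7/2 - 1/(2*(6881 + 5875)) = 7/2 - ½/12756 = 7/2 - ½*1/12756 = 7/2 - 1/25512 = 89291/25512 ≈ 3.5000)
w(O(2, -9), Z(2))/W = 83/(89291/25512) = 83*(25512/89291) = 2117496/89291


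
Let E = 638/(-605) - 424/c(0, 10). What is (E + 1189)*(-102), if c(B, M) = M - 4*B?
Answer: -1285302/11 ≈ -1.1685e+5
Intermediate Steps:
E = -478/11 (E = 638/(-605) - 424/(10 - 4*0) = 638*(-1/605) - 424/(10 + 0) = -58/55 - 424/10 = -58/55 - 424*⅒ = -58/55 - 212/5 = -478/11 ≈ -43.455)
(E + 1189)*(-102) = (-478/11 + 1189)*(-102) = (12601/11)*(-102) = -1285302/11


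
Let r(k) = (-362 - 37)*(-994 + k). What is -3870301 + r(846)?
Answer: -3811249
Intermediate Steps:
r(k) = 396606 - 399*k (r(k) = -399*(-994 + k) = 396606 - 399*k)
-3870301 + r(846) = -3870301 + (396606 - 399*846) = -3870301 + (396606 - 337554) = -3870301 + 59052 = -3811249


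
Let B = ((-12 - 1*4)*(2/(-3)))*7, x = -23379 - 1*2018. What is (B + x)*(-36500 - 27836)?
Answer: 4887412912/3 ≈ 1.6291e+9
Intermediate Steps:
x = -25397 (x = -23379 - 2018 = -25397)
B = 224/3 (B = ((-12 - 4)*(2*(-⅓)))*7 = -16*(-⅔)*7 = (32/3)*7 = 224/3 ≈ 74.667)
(B + x)*(-36500 - 27836) = (224/3 - 25397)*(-36500 - 27836) = -75967/3*(-64336) = 4887412912/3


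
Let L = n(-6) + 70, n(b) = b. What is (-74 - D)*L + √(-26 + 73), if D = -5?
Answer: -4416 + √47 ≈ -4409.1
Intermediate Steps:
L = 64 (L = -6 + 70 = 64)
(-74 - D)*L + √(-26 + 73) = (-74 - 1*(-5))*64 + √(-26 + 73) = (-74 + 5)*64 + √47 = -69*64 + √47 = -4416 + √47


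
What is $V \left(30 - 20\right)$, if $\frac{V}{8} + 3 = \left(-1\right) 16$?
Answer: $-1520$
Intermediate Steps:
$V = -152$ ($V = -24 + 8 \left(\left(-1\right) 16\right) = -24 + 8 \left(-16\right) = -24 - 128 = -152$)
$V \left(30 - 20\right) = - 152 \left(30 - 20\right) = \left(-152\right) 10 = -1520$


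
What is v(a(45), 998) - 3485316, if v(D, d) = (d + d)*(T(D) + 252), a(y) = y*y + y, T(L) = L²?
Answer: 8549678076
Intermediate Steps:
a(y) = y + y² (a(y) = y² + y = y + y²)
v(D, d) = 2*d*(252 + D²) (v(D, d) = (d + d)*(D² + 252) = (2*d)*(252 + D²) = 2*d*(252 + D²))
v(a(45), 998) - 3485316 = 2*998*(252 + (45*(1 + 45))²) - 3485316 = 2*998*(252 + (45*46)²) - 3485316 = 2*998*(252 + 2070²) - 3485316 = 2*998*(252 + 4284900) - 3485316 = 2*998*4285152 - 3485316 = 8553163392 - 3485316 = 8549678076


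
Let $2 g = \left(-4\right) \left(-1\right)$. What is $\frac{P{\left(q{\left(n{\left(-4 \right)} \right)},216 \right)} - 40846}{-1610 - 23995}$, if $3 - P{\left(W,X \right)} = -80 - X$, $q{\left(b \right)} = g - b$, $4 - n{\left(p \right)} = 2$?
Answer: $\frac{40547}{25605} \approx 1.5836$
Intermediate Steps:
$n{\left(p \right)} = 2$ ($n{\left(p \right)} = 4 - 2 = 2$)
$g = 2$ ($g = \frac{\left(-4\right) \left(-1\right)}{2} = \frac{1}{2} \cdot 4 = 2$)
$q{\left(b \right)} = 2 - b$
$P{\left(W,X \right)} = 83 + X$ ($P{\left(W,X \right)} = 3 - \left(-80 - X\right) = 3 + \left(80 + X\right) = 83 + X$)
$\frac{P{\left(q{\left(n{\left(-4 \right)} \right)},216 \right)} - 40846}{-1610 - 23995} = \frac{\left(83 + 216\right) - 40846}{-1610 - 23995} = \frac{299 - 40846}{-25605} = \left(-40547\right) \left(- \frac{1}{25605}\right) = \frac{40547}{25605}$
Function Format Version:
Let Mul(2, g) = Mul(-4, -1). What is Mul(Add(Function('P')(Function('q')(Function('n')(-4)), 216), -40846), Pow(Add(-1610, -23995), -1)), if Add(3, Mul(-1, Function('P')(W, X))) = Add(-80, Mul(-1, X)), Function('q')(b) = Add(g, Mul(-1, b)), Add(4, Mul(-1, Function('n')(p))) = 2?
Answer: Rational(40547, 25605) ≈ 1.5836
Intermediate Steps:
Function('n')(p) = 2 (Function('n')(p) = Add(4, Mul(-1, 2)) = Add(4, -2) = 2)
g = 2 (g = Mul(Rational(1, 2), Mul(-4, -1)) = Mul(Rational(1, 2), 4) = 2)
Function('q')(b) = Add(2, Mul(-1, b))
Function('P')(W, X) = Add(83, X) (Function('P')(W, X) = Add(3, Mul(-1, Add(-80, Mul(-1, X)))) = Add(3, Add(80, X)) = Add(83, X))
Mul(Add(Function('P')(Function('q')(Function('n')(-4)), 216), -40846), Pow(Add(-1610, -23995), -1)) = Mul(Add(Add(83, 216), -40846), Pow(Add(-1610, -23995), -1)) = Mul(Add(299, -40846), Pow(-25605, -1)) = Mul(-40547, Rational(-1, 25605)) = Rational(40547, 25605)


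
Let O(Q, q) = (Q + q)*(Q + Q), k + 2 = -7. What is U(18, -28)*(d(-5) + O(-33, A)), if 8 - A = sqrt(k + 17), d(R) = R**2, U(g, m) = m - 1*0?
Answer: -46900 - 3696*sqrt(2) ≈ -52127.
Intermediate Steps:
k = -9 (k = -2 - 7 = -9)
U(g, m) = m (U(g, m) = m + 0 = m)
A = 8 - 2*sqrt(2) (A = 8 - sqrt(-9 + 17) = 8 - sqrt(8) = 8 - 2*sqrt(2) ≈ 5.1716)
O(Q, q) = 2*Q*(Q + q) (O(Q, q) = (Q + q)*(2*Q) = 2*Q*(Q + q))
U(18, -28)*(d(-5) + O(-33, A)) = -28*((-5)**2 + 2*(-33)*(-33 + (8 - 2*sqrt(2)))) = -28*(25 + 2*(-33)*(-25 - 2*sqrt(2))) = -28*(25 + (1650 + 132*sqrt(2))) = -28*(1675 + 132*sqrt(2)) = -46900 - 3696*sqrt(2)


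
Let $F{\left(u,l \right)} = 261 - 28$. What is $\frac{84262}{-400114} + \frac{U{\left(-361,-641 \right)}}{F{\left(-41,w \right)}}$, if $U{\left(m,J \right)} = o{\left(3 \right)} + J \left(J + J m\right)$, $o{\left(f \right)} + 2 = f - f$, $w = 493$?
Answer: $- \frac{29591873494757}{46613281} \approx -6.3484 \cdot 10^{5}$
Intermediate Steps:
$F{\left(u,l \right)} = 233$ ($F{\left(u,l \right)} = 261 - 28 = 233$)
$o{\left(f \right)} = -2$ ($o{\left(f \right)} = -2 + \left(f - f\right) = -2 + 0 = -2$)
$U{\left(m,J \right)} = -2 + J \left(J + J m\right)$
$\frac{84262}{-400114} + \frac{U{\left(-361,-641 \right)}}{F{\left(-41,w \right)}} = \frac{84262}{-400114} + \frac{-2 + \left(-641\right)^{2} - 361 \left(-641\right)^{2}}{233} = 84262 \left(- \frac{1}{400114}\right) + \left(-2 + 410881 - 148328041\right) \frac{1}{233} = - \frac{42131}{200057} + \left(-2 + 410881 - 148328041\right) \frac{1}{233} = - \frac{42131}{200057} - \frac{147917162}{233} = - \frac{29591873494757}{46613281}$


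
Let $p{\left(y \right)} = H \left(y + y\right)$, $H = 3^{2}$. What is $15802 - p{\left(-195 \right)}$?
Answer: $19312$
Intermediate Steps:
$H = 9$
$p{\left(y \right)} = 18 y$ ($p{\left(y \right)} = 9 \left(y + y\right) = 9 \cdot 2 y = 18 y$)
$15802 - p{\left(-195 \right)} = 15802 - 18 \left(-195\right) = 15802 - -3510 = 15802 + 3510 = 19312$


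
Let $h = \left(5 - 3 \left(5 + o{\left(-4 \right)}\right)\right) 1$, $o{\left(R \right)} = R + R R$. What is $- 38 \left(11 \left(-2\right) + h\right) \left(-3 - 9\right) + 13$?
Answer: $-30995$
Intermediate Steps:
$o{\left(R \right)} = R + R^{2}$
$h = -46$ ($h = \left(5 - 3 \left(5 - 4 \left(1 - 4\right)\right)\right) 1 = \left(5 - 3 \left(5 - -12\right)\right) 1 = \left(5 - 3 \left(5 + 12\right)\right) 1 = \left(5 - 51\right) 1 = \left(-46\right) 1 = -46$)
$- 38 \left(11 \left(-2\right) + h\right) \left(-3 - 9\right) + 13 = - 38 \left(11 \left(-2\right) - 46\right) \left(-3 - 9\right) + 13 = - 38 \left(-22 - 46\right) \left(-12\right) + 13 = - 38 \left(\left(-68\right) \left(-12\right)\right) + 13 = \left(-38\right) 816 + 13 = -31008 + 13 = -30995$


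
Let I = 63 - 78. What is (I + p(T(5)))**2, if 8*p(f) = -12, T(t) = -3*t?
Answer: 1089/4 ≈ 272.25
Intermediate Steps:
p(f) = -3/2 (p(f) = (1/8)*(-12) = -3/2)
I = -15
(I + p(T(5)))**2 = (-15 - 3/2)**2 = (-33/2)**2 = 1089/4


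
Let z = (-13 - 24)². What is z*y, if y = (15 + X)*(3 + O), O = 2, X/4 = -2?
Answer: 47915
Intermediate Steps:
X = -8 (X = 4*(-2) = -8)
z = 1369 (z = (-37)² = 1369)
y = 35 (y = (15 - 8)*(3 + 2) = 7*5 = 35)
z*y = 1369*35 = 47915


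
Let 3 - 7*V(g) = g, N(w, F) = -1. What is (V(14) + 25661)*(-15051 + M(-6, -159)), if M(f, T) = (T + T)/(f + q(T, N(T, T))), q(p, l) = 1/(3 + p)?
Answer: -360596542752/937 ≈ -3.8484e+8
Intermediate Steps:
V(g) = 3/7 - g/7
M(f, T) = 2*T/(f + 1/(3 + T)) (M(f, T) = (T + T)/(f + 1/(3 + T)) = (2*T)/(f + 1/(3 + T)) = 2*T/(f + 1/(3 + T)))
(V(14) + 25661)*(-15051 + M(-6, -159)) = ((3/7 - 1/7*14) + 25661)*(-15051 + 2*(-159)*(3 - 159)/(1 - 6*(3 - 159))) = ((3/7 - 2) + 25661)*(-15051 + 2*(-159)*(-156)/(1 - 6*(-156))) = (-11/7 + 25661)*(-15051 + 2*(-159)*(-156)/(1 + 936)) = 179616*(-15051 + 2*(-159)*(-156)/937)/7 = 179616*(-15051 + 2*(-159)*(1/937)*(-156))/7 = 179616*(-15051 + 49608/937)/7 = (179616/7)*(-14053179/937) = -360596542752/937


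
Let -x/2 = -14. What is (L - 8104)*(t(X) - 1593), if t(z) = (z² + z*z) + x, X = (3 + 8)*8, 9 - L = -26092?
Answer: 250572231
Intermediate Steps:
x = 28 (x = -2*(-14) = 28)
L = 26101 (L = 9 - 1*(-26092) = 9 + 26092 = 26101)
X = 88 (X = 11*8 = 88)
t(z) = 28 + 2*z² (t(z) = (z² + z*z) + 28 = (z² + z²) + 28 = 2*z² + 28 = 28 + 2*z²)
(L - 8104)*(t(X) - 1593) = (26101 - 8104)*((28 + 2*88²) - 1593) = 17997*((28 + 2*7744) - 1593) = 17997*((28 + 15488) - 1593) = 17997*(15516 - 1593) = 17997*13923 = 250572231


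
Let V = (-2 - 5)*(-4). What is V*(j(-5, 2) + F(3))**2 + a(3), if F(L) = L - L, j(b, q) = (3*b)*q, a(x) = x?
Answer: 25203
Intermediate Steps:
j(b, q) = 3*b*q
F(L) = 0
V = 28 (V = -7*(-4) = 28)
V*(j(-5, 2) + F(3))**2 + a(3) = 28*(3*(-5)*2 + 0)**2 + 3 = 28*(-30 + 0)**2 + 3 = 28*(-30)**2 + 3 = 28*900 + 3 = 25200 + 3 = 25203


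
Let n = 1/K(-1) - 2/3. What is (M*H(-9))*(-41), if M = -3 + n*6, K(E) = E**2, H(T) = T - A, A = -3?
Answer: -246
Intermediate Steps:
H(T) = 3 + T (H(T) = T - 1*(-3) = T + 3 = 3 + T)
n = 1/3 (n = 1/(-1)**2 - 2/3 = 1/1 - 2*1/3 = 1*1 - 2/3 = 1 - 2/3 = 1/3 ≈ 0.33333)
M = -1 (M = -3 + (1/3)*6 = -3 + 2 = -1)
(M*H(-9))*(-41) = -(3 - 9)*(-41) = -1*(-6)*(-41) = 6*(-41) = -246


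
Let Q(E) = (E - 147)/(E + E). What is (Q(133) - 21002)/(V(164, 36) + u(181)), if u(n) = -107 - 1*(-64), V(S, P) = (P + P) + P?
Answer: -399039/1235 ≈ -323.11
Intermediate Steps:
V(S, P) = 3*P (V(S, P) = 2*P + P = 3*P)
Q(E) = (-147 + E)/(2*E) (Q(E) = (-147 + E)/((2*E)) = (-147 + E)*(1/(2*E)) = (-147 + E)/(2*E))
u(n) = -43 (u(n) = -107 + 64 = -43)
(Q(133) - 21002)/(V(164, 36) + u(181)) = ((½)*(-147 + 133)/133 - 21002)/(3*36 - 43) = ((½)*(1/133)*(-14) - 21002)/(108 - 43) = (-1/19 - 21002)/65 = -399039/19*1/65 = -399039/1235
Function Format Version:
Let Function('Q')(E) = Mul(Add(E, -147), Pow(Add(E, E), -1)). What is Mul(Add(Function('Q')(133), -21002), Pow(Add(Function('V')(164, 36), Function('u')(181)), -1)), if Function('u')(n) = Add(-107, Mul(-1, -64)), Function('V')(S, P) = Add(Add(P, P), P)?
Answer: Rational(-399039, 1235) ≈ -323.11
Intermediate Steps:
Function('V')(S, P) = Mul(3, P) (Function('V')(S, P) = Add(Mul(2, P), P) = Mul(3, P))
Function('Q')(E) = Mul(Rational(1, 2), Pow(E, -1), Add(-147, E)) (Function('Q')(E) = Mul(Add(-147, E), Pow(Mul(2, E), -1)) = Mul(Add(-147, E), Mul(Rational(1, 2), Pow(E, -1))) = Mul(Rational(1, 2), Pow(E, -1), Add(-147, E)))
Function('u')(n) = -43 (Function('u')(n) = Add(-107, 64) = -43)
Mul(Add(Function('Q')(133), -21002), Pow(Add(Function('V')(164, 36), Function('u')(181)), -1)) = Mul(Add(Mul(Rational(1, 2), Pow(133, -1), Add(-147, 133)), -21002), Pow(Add(Mul(3, 36), -43), -1)) = Mul(Add(Mul(Rational(1, 2), Rational(1, 133), -14), -21002), Pow(Add(108, -43), -1)) = Mul(Add(Rational(-1, 19), -21002), Pow(65, -1)) = Mul(Rational(-399039, 19), Rational(1, 65)) = Rational(-399039, 1235)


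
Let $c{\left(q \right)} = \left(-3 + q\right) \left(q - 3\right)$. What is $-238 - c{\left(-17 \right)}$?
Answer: $-638$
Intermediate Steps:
$c{\left(q \right)} = \left(-3 + q\right)^{2}$ ($c{\left(q \right)} = \left(-3 + q\right) \left(-3 + q\right) = \left(-3 + q\right)^{2}$)
$-238 - c{\left(-17 \right)} = -238 - \left(-3 - 17\right)^{2} = -238 - \left(-20\right)^{2} = -238 - 400 = -638$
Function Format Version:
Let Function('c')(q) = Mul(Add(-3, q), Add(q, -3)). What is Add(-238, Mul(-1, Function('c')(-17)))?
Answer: -638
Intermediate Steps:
Function('c')(q) = Pow(Add(-3, q), 2) (Function('c')(q) = Mul(Add(-3, q), Add(-3, q)) = Pow(Add(-3, q), 2))
Add(-238, Mul(-1, Function('c')(-17))) = Add(-238, Mul(-1, Pow(Add(-3, -17), 2))) = Add(-238, Mul(-1, Pow(-20, 2))) = Add(-238, Mul(-1, 400)) = Add(-238, -400) = -638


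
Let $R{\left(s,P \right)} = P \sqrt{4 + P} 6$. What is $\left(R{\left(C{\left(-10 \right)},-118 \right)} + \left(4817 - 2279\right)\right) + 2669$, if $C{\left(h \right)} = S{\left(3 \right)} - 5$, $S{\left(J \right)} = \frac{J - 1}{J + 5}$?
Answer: $5207 - 708 i \sqrt{114} \approx 5207.0 - 7559.4 i$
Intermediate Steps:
$S{\left(J \right)} = \frac{-1 + J}{5 + J}$
$C{\left(h \right)} = - \frac{19}{4}$ ($C{\left(h \right)} = \frac{-1 + 3}{5 + 3} - 5 = \frac{1}{8} \cdot 2 - 5 = \frac{1}{4} - 5 = - \frac{19}{4}$)
$R{\left(s,P \right)} = 6 P \sqrt{4 + P}$
$\left(R{\left(C{\left(-10 \right)},-118 \right)} + \left(4817 - 2279\right)\right) + 2669 = \left(6 \left(-118\right) \sqrt{4 - 118} + \left(4817 - 2279\right)\right) + 2669 = \left(6 \left(-118\right) \sqrt{-114} + \left(4817 - 2279\right)\right) + 2669 = \left(6 \left(-118\right) i \sqrt{114} + 2538\right) + 2669 = \left(- 708 i \sqrt{114} + 2538\right) + 2669 = \left(2538 - 708 i \sqrt{114}\right) + 2669 = 5207 - 708 i \sqrt{114}$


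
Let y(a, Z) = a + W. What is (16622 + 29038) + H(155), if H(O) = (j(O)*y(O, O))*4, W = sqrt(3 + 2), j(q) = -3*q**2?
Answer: -44640840 - 288300*sqrt(5) ≈ -4.5286e+7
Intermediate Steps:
W = sqrt(5) ≈ 2.2361
y(a, Z) = a + sqrt(5)
H(O) = -12*O**2*(O + sqrt(5)) (H(O) = ((-3*O**2)*(O + sqrt(5)))*4 = -3*O**2*(O + sqrt(5))*4 = -12*O**2*(O + sqrt(5)))
(16622 + 29038) + H(155) = (16622 + 29038) + 12*155**2*(-1*155 - sqrt(5)) = 45660 + 12*24025*(-155 - sqrt(5)) = 45660 + (-44686500 - 288300*sqrt(5)) = -44640840 - 288300*sqrt(5)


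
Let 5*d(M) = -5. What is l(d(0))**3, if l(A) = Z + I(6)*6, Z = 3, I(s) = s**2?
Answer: 10503459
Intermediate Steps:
d(M) = -1 (d(M) = (1/5)*(-5) = -1)
l(A) = 219 (l(A) = 3 + 6**2*6 = 3 + 36*6 = 3 + 216 = 219)
l(d(0))**3 = 219**3 = 10503459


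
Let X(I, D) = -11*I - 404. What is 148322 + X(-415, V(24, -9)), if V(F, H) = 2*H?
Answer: 152483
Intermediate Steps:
X(I, D) = -404 - 11*I
148322 + X(-415, V(24, -9)) = 148322 + (-404 - 11*(-415)) = 148322 + (-404 + 4565) = 148322 + 4161 = 152483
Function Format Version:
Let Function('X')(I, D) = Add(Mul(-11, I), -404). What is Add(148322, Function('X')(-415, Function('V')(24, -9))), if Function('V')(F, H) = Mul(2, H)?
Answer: 152483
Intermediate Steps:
Function('X')(I, D) = Add(-404, Mul(-11, I))
Add(148322, Function('X')(-415, Function('V')(24, -9))) = Add(148322, Add(-404, Mul(-11, -415))) = Add(148322, Add(-404, 4565)) = Add(148322, 4161) = 152483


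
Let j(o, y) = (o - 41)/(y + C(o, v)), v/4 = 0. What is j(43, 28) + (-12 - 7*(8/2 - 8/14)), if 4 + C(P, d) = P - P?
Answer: -431/12 ≈ -35.917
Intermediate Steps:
v = 0 (v = 4*0 = 0)
C(P, d) = -4 (C(P, d) = -4 + (P - P) = -4 + 0 = -4)
j(o, y) = (-41 + o)/(-4 + y) (j(o, y) = (o - 41)/(y - 4) = (-41 + o)/(-4 + y))
j(43, 28) + (-12 - 7*(8/2 - 8/14)) = (-41 + 43)/(-4 + 28) + (-12 - 7*(8/2 - 8/14)) = 2/24 + (-12 - 7*(8*(1/2) - 8*1/14)) = (1/24)*2 + (-12 - 7*(4 - 4/7)) = 1/12 + (-12 - 7*24/7) = 1/12 + (-12 - 24) = 1/12 - 36 = -431/12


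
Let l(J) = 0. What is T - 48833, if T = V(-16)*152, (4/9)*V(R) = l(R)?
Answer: -48833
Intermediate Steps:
V(R) = 0 (V(R) = (9/4)*0 = 0)
T = 0 (T = 0*152 = 0)
T - 48833 = 0 - 48833 = -48833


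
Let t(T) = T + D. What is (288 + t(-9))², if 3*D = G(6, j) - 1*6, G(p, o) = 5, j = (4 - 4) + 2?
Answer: 698896/9 ≈ 77655.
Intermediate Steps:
j = 2 (j = 0 + 2 = 2)
D = -⅓ (D = (5 - 1*6)/3 = (5 - 6)/3 = (⅓)*(-1) = -⅓ ≈ -0.33333)
t(T) = -⅓ + T (t(T) = T - ⅓ = -⅓ + T)
(288 + t(-9))² = (288 + (-⅓ - 9))² = (288 - 28/3)² = (836/3)² = 698896/9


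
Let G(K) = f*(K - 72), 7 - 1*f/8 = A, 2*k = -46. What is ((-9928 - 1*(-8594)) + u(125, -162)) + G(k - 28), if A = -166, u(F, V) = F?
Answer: -171441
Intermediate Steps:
k = -23 (k = (½)*(-46) = -23)
f = 1384 (f = 56 - 8*(-166) = 56 + 1328 = 1384)
G(K) = -99648 + 1384*K (G(K) = 1384*(K - 72) = 1384*(-72 + K) = -99648 + 1384*K)
((-9928 - 1*(-8594)) + u(125, -162)) + G(k - 28) = ((-9928 - 1*(-8594)) + 125) + (-99648 + 1384*(-23 - 28)) = ((-9928 + 8594) + 125) + (-99648 + 1384*(-51)) = (-1334 + 125) + (-99648 - 70584) = -1209 - 170232 = -171441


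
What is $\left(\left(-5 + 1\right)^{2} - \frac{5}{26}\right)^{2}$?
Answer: $\frac{168921}{676} \approx 249.88$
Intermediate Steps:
$\left(\left(-5 + 1\right)^{2} - \frac{5}{26}\right)^{2} = \left(\left(-4\right)^{2} - \frac{5}{26}\right)^{2} = \left(16 - \frac{5}{26}\right)^{2} = \left(\frac{411}{26}\right)^{2} = \frac{168921}{676}$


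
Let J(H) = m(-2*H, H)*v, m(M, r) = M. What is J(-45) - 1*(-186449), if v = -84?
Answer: 178889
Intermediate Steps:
J(H) = 168*H (J(H) = -2*H*(-84) = 168*H)
J(-45) - 1*(-186449) = 168*(-45) - 1*(-186449) = -7560 + 186449 = 178889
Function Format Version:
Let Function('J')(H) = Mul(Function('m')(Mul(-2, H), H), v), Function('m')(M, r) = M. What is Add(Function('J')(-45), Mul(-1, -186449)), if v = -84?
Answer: 178889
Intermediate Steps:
Function('J')(H) = Mul(168, H) (Function('J')(H) = Mul(Mul(-2, H), -84) = Mul(168, H))
Add(Function('J')(-45), Mul(-1, -186449)) = Add(Mul(168, -45), Mul(-1, -186449)) = Add(-7560, 186449) = 178889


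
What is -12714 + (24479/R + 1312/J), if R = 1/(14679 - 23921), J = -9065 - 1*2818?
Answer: -2688500612368/11883 ≈ -2.2625e+8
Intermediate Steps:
J = -11883 (J = -9065 - 2818 = -11883)
R = -1/9242 (R = 1/(-9242) = -1/9242 ≈ -0.00010820)
-12714 + (24479/R + 1312/J) = -12714 + (24479/(-1/9242) + 1312/(-11883)) = -12714 + (24479*(-9242) + 1312*(-1/11883)) = -12714 + (-226234918 - 1312/11883) = -12714 - 2688349531906/11883 = -2688500612368/11883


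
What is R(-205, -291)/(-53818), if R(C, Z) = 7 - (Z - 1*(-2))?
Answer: -148/26909 ≈ -0.0055000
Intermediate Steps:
R(C, Z) = 5 - Z (R(C, Z) = 7 - (Z + 2) = 7 - (2 + Z) = 7 + (-2 - Z) = 5 - Z)
R(-205, -291)/(-53818) = (5 - 1*(-291))/(-53818) = (5 + 291)*(-1/53818) = 296*(-1/53818) = -148/26909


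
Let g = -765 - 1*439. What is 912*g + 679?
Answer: -1097369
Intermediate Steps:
g = -1204 (g = -765 - 439 = -1204)
912*g + 679 = 912*(-1204) + 679 = -1098048 + 679 = -1097369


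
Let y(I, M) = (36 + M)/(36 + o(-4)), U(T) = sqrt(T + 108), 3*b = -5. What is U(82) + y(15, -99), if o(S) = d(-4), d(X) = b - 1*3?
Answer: -189/94 + sqrt(190) ≈ 11.773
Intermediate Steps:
b = -5/3 (b = (1/3)*(-5) = -5/3 ≈ -1.6667)
U(T) = sqrt(108 + T)
d(X) = -14/3 (d(X) = -5/3 - 1*3 = -5/3 - 3 = -14/3)
o(S) = -14/3
y(I, M) = 54/47 + 3*M/94 (y(I, M) = (36 + M)/(36 - 14/3) = (36 + M)/(94/3) = (36 + M)*(3/94) = 54/47 + 3*M/94)
U(82) + y(15, -99) = sqrt(108 + 82) + (54/47 + (3/94)*(-99)) = sqrt(190) + (54/47 - 297/94) = sqrt(190) - 189/94 = -189/94 + sqrt(190)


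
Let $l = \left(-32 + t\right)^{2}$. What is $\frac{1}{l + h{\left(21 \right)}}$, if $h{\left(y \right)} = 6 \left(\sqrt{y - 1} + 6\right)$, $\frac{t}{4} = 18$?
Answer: $\frac{409}{668944} - \frac{3 \sqrt{5}}{668944} \approx 0.00060138$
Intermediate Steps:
$t = 72$ ($t = 4 \cdot 18 = 72$)
$l = 1600$ ($l = \left(-32 + 72\right)^{2} = 40^{2} = 1600$)
$h{\left(y \right)} = 36 + 6 \sqrt{-1 + y}$ ($h{\left(y \right)} = 6 \left(\sqrt{-1 + y} + 6\right) = 6 \left(6 + \sqrt{-1 + y}\right) = 36 + 6 \sqrt{-1 + y}$)
$\frac{1}{l + h{\left(21 \right)}} = \frac{1}{1600 + \left(36 + 6 \sqrt{-1 + 21}\right)} = \frac{1}{1600 + \left(36 + 6 \sqrt{20}\right)} = \frac{1}{1600 + \left(36 + 6 \cdot 2 \sqrt{5}\right)} = \frac{1}{1600 + \left(36 + 12 \sqrt{5}\right)} = \frac{1}{1636 + 12 \sqrt{5}}$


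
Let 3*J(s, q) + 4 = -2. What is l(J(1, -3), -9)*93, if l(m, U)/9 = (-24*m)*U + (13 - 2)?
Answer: -352377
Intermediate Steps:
J(s, q) = -2 (J(s, q) = -4/3 + (⅓)*(-2) = -4/3 - ⅔ = -2)
l(m, U) = 99 - 216*U*m (l(m, U) = 9*((-24*m)*U + (13 - 2)) = 9*(-24*U*m + 11) = 9*(11 - 24*U*m) = 99 - 216*U*m)
l(J(1, -3), -9)*93 = (99 - 216*(-9)*(-2))*93 = (99 - 3888)*93 = -3789*93 = -352377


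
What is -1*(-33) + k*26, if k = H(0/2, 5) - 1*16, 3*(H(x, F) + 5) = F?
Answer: -1409/3 ≈ -469.67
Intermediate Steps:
H(x, F) = -5 + F/3
k = -58/3 (k = (-5 + (1/3)*5) - 1*16 = (-5 + 5/3) - 16 = -10/3 - 16 = -58/3 ≈ -19.333)
-1*(-33) + k*26 = -1*(-33) - 58/3*26 = 33 - 1508/3 = -1409/3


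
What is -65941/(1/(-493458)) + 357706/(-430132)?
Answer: 6998057086613695/215066 ≈ 3.2539e+10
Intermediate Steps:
-65941/(1/(-493458)) + 357706/(-430132) = -65941/(-1/493458) + 357706*(-1/430132) = -65941*(-493458) - 178853/215066 = 32539113978 - 178853/215066 = 6998057086613695/215066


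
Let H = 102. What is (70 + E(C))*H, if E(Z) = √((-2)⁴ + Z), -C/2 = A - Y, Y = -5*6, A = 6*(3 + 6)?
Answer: 7140 + 204*I*√38 ≈ 7140.0 + 1257.5*I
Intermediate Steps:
A = 54 (A = 6*9 = 54)
Y = -30
C = -168 (C = -2*(54 - 1*(-30)) = -2*(54 + 30) = -2*84 = -168)
E(Z) = √(16 + Z)
(70 + E(C))*H = (70 + √(16 - 168))*102 = (70 + √(-152))*102 = (70 + 2*I*√38)*102 = 7140 + 204*I*√38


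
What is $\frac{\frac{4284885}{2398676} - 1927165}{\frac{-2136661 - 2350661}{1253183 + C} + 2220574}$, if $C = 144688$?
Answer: $- \frac{2153951535746837835}{2481887278278907744} \approx -0.86787$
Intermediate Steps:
$\frac{\frac{4284885}{2398676} - 1927165}{\frac{-2136661 - 2350661}{1253183 + C} + 2220574} = \frac{\frac{4284885}{2398676} - 1927165}{\frac{-2136661 - 2350661}{1253183 + 144688} + 2220574} = \frac{4284885 \cdot \frac{1}{2398676} - 1927165}{- \frac{4487322}{1397871} + 2220574} = \frac{\frac{4284885}{2398676} - 1927165}{\left(-4487322\right) \frac{1}{1397871} + 2220574} = - \frac{4622640148655}{2398676 \left(- \frac{1495774}{465957} + 2220574\right)} = - \frac{4622640148655}{2398676 \cdot \frac{1034690503544}{465957}} = \left(- \frac{4622640148655}{2398676}\right) \frac{465957}{1034690503544} = - \frac{2153951535746837835}{2481887278278907744}$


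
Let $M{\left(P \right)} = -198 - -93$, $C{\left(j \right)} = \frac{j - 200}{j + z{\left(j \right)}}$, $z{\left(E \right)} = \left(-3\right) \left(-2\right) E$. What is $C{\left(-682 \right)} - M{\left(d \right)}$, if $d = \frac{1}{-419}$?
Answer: $\frac{35868}{341} \approx 105.18$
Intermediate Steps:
$z{\left(E \right)} = 6 E$
$C{\left(j \right)} = \frac{-200 + j}{7 j}$ ($C{\left(j \right)} = \frac{j - 200}{j + 6 j} = \frac{-200 + j}{7 j}$)
$d = - \frac{1}{419} \approx -0.0023866$
$M{\left(P \right)} = -105$ ($M{\left(P \right)} = -198 + 93 = -105$)
$C{\left(-682 \right)} - M{\left(d \right)} = \frac{-200 - 682}{7 \left(-682\right)} - -105 = \frac{1}{7} \left(- \frac{1}{682}\right) \left(-882\right) + 105 = \frac{63}{341} + 105 = \frac{35868}{341}$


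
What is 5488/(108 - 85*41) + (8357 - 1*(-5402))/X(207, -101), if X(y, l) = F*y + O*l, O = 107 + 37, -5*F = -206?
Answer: -397388779/101573406 ≈ -3.9123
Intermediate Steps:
F = 206/5 (F = -1/5*(-206) = 206/5 ≈ 41.200)
O = 144
X(y, l) = 144*l + 206*y/5 (X(y, l) = 206*y/5 + 144*l = 144*l + 206*y/5)
5488/(108 - 85*41) + (8357 - 1*(-5402))/X(207, -101) = 5488/(108 - 85*41) + (8357 - 1*(-5402))/(144*(-101) + (206/5)*207) = 5488/(108 - 3485) + (8357 + 5402)/(-14544 + 42642/5) = 5488/(-3377) + 13759/(-30078/5) = 5488*(-1/3377) + 13759*(-5/30078) = -5488/3377 - 68795/30078 = -397388779/101573406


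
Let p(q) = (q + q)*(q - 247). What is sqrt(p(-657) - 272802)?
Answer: sqrt(915054) ≈ 956.58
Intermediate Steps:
p(q) = 2*q*(-247 + q) (p(q) = (2*q)*(-247 + q) = 2*q*(-247 + q))
sqrt(p(-657) - 272802) = sqrt(2*(-657)*(-247 - 657) - 272802) = sqrt(2*(-657)*(-904) - 272802) = sqrt(1187856 - 272802) = sqrt(915054)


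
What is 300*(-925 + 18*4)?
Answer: -255900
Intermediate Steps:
300*(-925 + 18*4) = 300*(-925 + 72) = 300*(-853) = -255900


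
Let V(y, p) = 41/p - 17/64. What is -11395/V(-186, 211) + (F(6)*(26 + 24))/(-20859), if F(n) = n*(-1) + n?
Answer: 153878080/963 ≈ 1.5979e+5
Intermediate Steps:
V(y, p) = -17/64 + 41/p (V(y, p) = 41/p - 17*1/64 = 41/p - 17/64 = -17/64 + 41/p)
F(n) = 0 (F(n) = -n + n = 0)
-11395/V(-186, 211) + (F(6)*(26 + 24))/(-20859) = -11395/(-17/64 + 41/211) + (0*(26 + 24))/(-20859) = -11395/(-17/64 + 41*(1/211)) + (0*50)*(-1/20859) = -11395/(-17/64 + 41/211) + 0*(-1/20859) = -11395/(-963/13504) + 0 = -11395*(-13504/963) + 0 = 153878080/963 + 0 = 153878080/963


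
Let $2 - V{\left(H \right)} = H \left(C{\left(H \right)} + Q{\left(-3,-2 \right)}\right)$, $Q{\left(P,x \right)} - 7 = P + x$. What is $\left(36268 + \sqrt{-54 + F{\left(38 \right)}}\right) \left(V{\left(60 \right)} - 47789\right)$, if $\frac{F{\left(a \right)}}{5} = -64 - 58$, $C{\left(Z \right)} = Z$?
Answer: $-1868055876 - 103014 i \sqrt{166} \approx -1.8681 \cdot 10^{9} - 1.3272 \cdot 10^{6} i$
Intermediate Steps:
$Q{\left(P,x \right)} = 7 + P + x$ ($Q{\left(P,x \right)} = 7 + \left(P + x\right) = 7 + P + x$)
$F{\left(a \right)} = -610$ ($F{\left(a \right)} = 5 \left(-64 - 58\right) = 5 \left(-122\right) = -610$)
$V{\left(H \right)} = 2 - H \left(2 + H\right)$ ($V{\left(H \right)} = 2 - H \left(H - -2\right) = 2 - H \left(H + 2\right) = 2 - H \left(2 + H\right)$)
$\left(36268 + \sqrt{-54 + F{\left(38 \right)}}\right) \left(V{\left(60 \right)} - 47789\right) = \left(36268 + \sqrt{-54 - 610}\right) \left(\left(2 - 60^{2} - 120\right) - 47789\right) = \left(36268 + \sqrt{-664}\right) \left(\left(2 - 3600 - 120\right) - 47789\right) = \left(36268 + 2 i \sqrt{166}\right) \left(\left(2 - 3600 - 120\right) - 47789\right) = \left(36268 + 2 i \sqrt{166}\right) \left(-3718 - 47789\right) = \left(36268 + 2 i \sqrt{166}\right) \left(-51507\right) = -1868055876 - 103014 i \sqrt{166}$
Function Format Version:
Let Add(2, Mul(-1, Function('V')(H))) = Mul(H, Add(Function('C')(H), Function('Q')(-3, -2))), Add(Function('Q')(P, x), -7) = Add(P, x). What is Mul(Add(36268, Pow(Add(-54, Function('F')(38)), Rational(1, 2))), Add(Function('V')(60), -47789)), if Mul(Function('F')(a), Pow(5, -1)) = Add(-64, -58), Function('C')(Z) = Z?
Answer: Add(-1868055876, Mul(-103014, I, Pow(166, Rational(1, 2)))) ≈ Add(-1.8681e+9, Mul(-1.3272e+6, I))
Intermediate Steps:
Function('Q')(P, x) = Add(7, P, x) (Function('Q')(P, x) = Add(7, Add(P, x)) = Add(7, P, x))
Function('F')(a) = -610 (Function('F')(a) = Mul(5, Add(-64, -58)) = Mul(5, -122) = -610)
Function('V')(H) = Add(2, Mul(-1, H, Add(2, H))) (Function('V')(H) = Add(2, Mul(-1, Mul(H, Add(H, Add(7, -3, -2))))) = Add(2, Mul(-1, Mul(H, Add(H, 2)))) = Add(2, Mul(-1, Mul(H, Add(2, H)))) = Add(2, Mul(-1, H, Add(2, H))))
Mul(Add(36268, Pow(Add(-54, Function('F')(38)), Rational(1, 2))), Add(Function('V')(60), -47789)) = Mul(Add(36268, Pow(Add(-54, -610), Rational(1, 2))), Add(Add(2, Mul(-1, Pow(60, 2)), Mul(-2, 60)), -47789)) = Mul(Add(36268, Pow(-664, Rational(1, 2))), Add(Add(2, Mul(-1, 3600), -120), -47789)) = Mul(Add(36268, Mul(2, I, Pow(166, Rational(1, 2)))), Add(Add(2, -3600, -120), -47789)) = Mul(Add(36268, Mul(2, I, Pow(166, Rational(1, 2)))), Add(-3718, -47789)) = Mul(Add(36268, Mul(2, I, Pow(166, Rational(1, 2)))), -51507) = Add(-1868055876, Mul(-103014, I, Pow(166, Rational(1, 2))))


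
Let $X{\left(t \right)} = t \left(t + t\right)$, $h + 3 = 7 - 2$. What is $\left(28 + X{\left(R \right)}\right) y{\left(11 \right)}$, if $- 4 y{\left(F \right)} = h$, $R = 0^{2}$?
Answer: $-14$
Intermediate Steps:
$h = 2$ ($h = -3 + \left(7 - 2\right) = -3 + 5 = 2$)
$R = 0$
$y{\left(F \right)} = - \frac{1}{2}$ ($y{\left(F \right)} = \left(- \frac{1}{4}\right) 2 = - \frac{1}{2}$)
$X{\left(t \right)} = 2 t^{2}$ ($X{\left(t \right)} = t 2 t = 2 t^{2}$)
$\left(28 + X{\left(R \right)}\right) y{\left(11 \right)} = \left(28 + 2 \cdot 0^{2}\right) \left(- \frac{1}{2}\right) = \left(28 + 2 \cdot 0\right) \left(- \frac{1}{2}\right) = \left(28 + 0\right) \left(- \frac{1}{2}\right) = 28 \left(- \frac{1}{2}\right) = -14$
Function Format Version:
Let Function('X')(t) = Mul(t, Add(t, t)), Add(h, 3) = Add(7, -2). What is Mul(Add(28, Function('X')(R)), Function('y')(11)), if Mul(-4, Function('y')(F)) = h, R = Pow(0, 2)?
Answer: -14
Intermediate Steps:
h = 2 (h = Add(-3, Add(7, -2)) = Add(-3, 5) = 2)
R = 0
Function('y')(F) = Rational(-1, 2) (Function('y')(F) = Mul(Rational(-1, 4), 2) = Rational(-1, 2))
Function('X')(t) = Mul(2, Pow(t, 2)) (Function('X')(t) = Mul(t, Mul(2, t)) = Mul(2, Pow(t, 2)))
Mul(Add(28, Function('X')(R)), Function('y')(11)) = Mul(Add(28, Mul(2, Pow(0, 2))), Rational(-1, 2)) = Mul(Add(28, Mul(2, 0)), Rational(-1, 2)) = Mul(Add(28, 0), Rational(-1, 2)) = Mul(28, Rational(-1, 2)) = -14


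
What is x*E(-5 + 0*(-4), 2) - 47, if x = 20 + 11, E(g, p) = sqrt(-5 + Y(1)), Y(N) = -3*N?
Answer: -47 + 62*I*sqrt(2) ≈ -47.0 + 87.681*I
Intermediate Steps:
E(g, p) = 2*I*sqrt(2) (E(g, p) = sqrt(-5 - 3*1) = sqrt(-5 - 3) = sqrt(-8) = 2*I*sqrt(2))
x = 31
x*E(-5 + 0*(-4), 2) - 47 = 31*(2*I*sqrt(2)) - 47 = 62*I*sqrt(2) - 47 = -47 + 62*I*sqrt(2)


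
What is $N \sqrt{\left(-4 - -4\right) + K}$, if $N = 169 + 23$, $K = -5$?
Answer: $192 i \sqrt{5} \approx 429.33 i$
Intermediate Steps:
$N = 192$
$N \sqrt{\left(-4 - -4\right) + K} = 192 \sqrt{\left(-4 - -4\right) - 5} = 192 \sqrt{\left(-4 + 4\right) - 5} = 192 \sqrt{0 - 5} = 192 \sqrt{-5} = 192 i \sqrt{5}$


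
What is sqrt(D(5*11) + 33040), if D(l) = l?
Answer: sqrt(33095) ≈ 181.92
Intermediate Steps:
sqrt(D(5*11) + 33040) = sqrt(5*11 + 33040) = sqrt(55 + 33040) = sqrt(33095)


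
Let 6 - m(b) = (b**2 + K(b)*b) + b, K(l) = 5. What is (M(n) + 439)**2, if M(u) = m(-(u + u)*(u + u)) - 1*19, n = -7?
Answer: 1355270596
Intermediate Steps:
m(b) = 6 - b**2 - 6*b (m(b) = 6 - ((b**2 + 5*b) + b) = 6 - (b**2 + 6*b) = 6 + (-b**2 - 6*b) = 6 - b**2 - 6*b)
M(u) = -13 - 16*u**4 + 24*u**2 (M(u) = (6 - (-(u + u)*(u + u))**2 - (-6)*(u + u)*(u + u)) - 1*19 = (6 - (-2*u*2*u)**2 - (-6)*(2*u)*(2*u)) - 19 = (6 - (-4*u**2)**2 - (-6)*4*u**2) - 19 = (6 - (-4*u**2)**2 - (-24)*u**2) - 19 = (6 - 16*u**4 + 24*u**2) - 19 = -13 - 16*u**4 + 24*u**2)
(M(n) + 439)**2 = ((-13 - 16*(-7)**4 + 24*(-7)**2) + 439)**2 = ((-13 - 16*2401 + 24*49) + 439)**2 = ((-13 - 38416 + 1176) + 439)**2 = (-37253 + 439)**2 = (-36814)**2 = 1355270596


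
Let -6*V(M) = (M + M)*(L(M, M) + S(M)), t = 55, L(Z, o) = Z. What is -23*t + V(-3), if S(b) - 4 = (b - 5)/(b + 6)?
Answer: -3800/3 ≈ -1266.7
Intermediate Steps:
S(b) = 4 + (-5 + b)/(6 + b) (S(b) = 4 + (b - 5)/(b + 6) = 4 + (-5 + b)/(6 + b))
V(M) = -M*(M + (19 + 5*M)/(6 + M))/3 (V(M) = -(M + M)*(M + (19 + 5*M)/(6 + M))/6 = -2*M*(M + (19 + 5*M)/(6 + M))/6 = -M*(M + (19 + 5*M)/(6 + M))/3)
-23*t + V(-3) = -23*55 + (⅓)*(-3)*(-19 - 1*(-3)² - 11*(-3))/(6 - 3) = -1265 + (⅓)*(-3)*(-19 - 1*9 + 33)/3 = -1265 + (⅓)*(-3)*(⅓)*(-19 - 9 + 33) = -1265 + (⅓)*(-3)*(⅓)*5 = -1265 - 5/3 = -3800/3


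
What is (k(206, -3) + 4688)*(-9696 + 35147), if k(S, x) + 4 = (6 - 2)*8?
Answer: 120026916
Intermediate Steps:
k(S, x) = 28 (k(S, x) = -4 + (6 - 2)*8 = -4 + 4*8 = -4 + 32 = 28)
(k(206, -3) + 4688)*(-9696 + 35147) = (28 + 4688)*(-9696 + 35147) = 4716*25451 = 120026916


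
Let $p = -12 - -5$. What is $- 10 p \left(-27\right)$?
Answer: $-1890$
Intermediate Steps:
$p = -7$ ($p = -12 + 5 = -7$)
$- 10 p \left(-27\right) = \left(-10\right) \left(-7\right) \left(-27\right) = 70 \left(-27\right) = -1890$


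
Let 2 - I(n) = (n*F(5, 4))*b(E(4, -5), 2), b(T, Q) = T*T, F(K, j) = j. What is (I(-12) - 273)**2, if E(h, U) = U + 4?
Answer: 49729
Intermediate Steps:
E(h, U) = 4 + U
b(T, Q) = T**2
I(n) = 2 - 4*n (I(n) = 2 - n*4*(4 - 5)**2 = 2 - 4*n*(-1)**2 = 2 - 4*n)
(I(-12) - 273)**2 = ((2 - 4*(-12)) - 273)**2 = ((2 + 48) - 273)**2 = (50 - 273)**2 = (-223)**2 = 49729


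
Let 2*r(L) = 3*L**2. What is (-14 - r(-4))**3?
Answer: -54872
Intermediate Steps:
r(L) = 3*L**2/2 (r(L) = (3*L**2)/2 = 3*L**2/2)
(-14 - r(-4))**3 = (-14 - 3*(-4)**2/2)**3 = (-14 - 3*16/2)**3 = (-14 - 1*24)**3 = (-14 - 24)**3 = (-38)**3 = -54872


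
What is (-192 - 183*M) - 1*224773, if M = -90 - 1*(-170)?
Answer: -239605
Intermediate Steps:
M = 80 (M = -90 + 170 = 80)
(-192 - 183*M) - 1*224773 = (-192 - 183*80) - 1*224773 = (-192 - 14640) - 224773 = -14832 - 224773 = -239605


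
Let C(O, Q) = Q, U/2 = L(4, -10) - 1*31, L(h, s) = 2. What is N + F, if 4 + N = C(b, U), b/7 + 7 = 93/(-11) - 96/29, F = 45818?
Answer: 45756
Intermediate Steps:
b = -41902/319 (b = -49 + 7*(93/(-11) - 96/29) = -49 + 7*(93*(-1/11) - 96*1/29) = -49 + 7*(-93/11 - 96/29) = -49 + 7*(-3753/319) = -49 - 26271/319 = -41902/319 ≈ -131.35)
U = -58 (U = 2*(2 - 1*31) = 2*(2 - 31) = 2*(-29) = -58)
N = -62 (N = -4 - 58 = -62)
N + F = -62 + 45818 = 45756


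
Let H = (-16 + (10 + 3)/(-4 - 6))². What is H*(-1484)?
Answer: -11103659/25 ≈ -4.4415e+5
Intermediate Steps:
H = 29929/100 (H = (-16 + 13/(-10))² = (-16 + 13*(-⅒))² = (-16 - 13/10)² = (-173/10)² = 29929/100 ≈ 299.29)
H*(-1484) = (29929/100)*(-1484) = -11103659/25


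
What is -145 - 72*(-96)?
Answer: 6767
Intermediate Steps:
-145 - 72*(-96) = -145 + 6912 = 6767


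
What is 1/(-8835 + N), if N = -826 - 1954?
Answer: -1/11615 ≈ -8.6096e-5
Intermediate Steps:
N = -2780
1/(-8835 + N) = 1/(-8835 - 2780) = 1/(-11615) = -1/11615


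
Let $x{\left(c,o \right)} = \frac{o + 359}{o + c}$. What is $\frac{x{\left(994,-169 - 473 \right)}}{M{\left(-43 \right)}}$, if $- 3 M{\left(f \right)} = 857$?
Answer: $\frac{849}{301664} \approx 0.0028144$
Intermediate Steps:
$M{\left(f \right)} = - \frac{857}{3}$ ($M{\left(f \right)} = \left(- \frac{1}{3}\right) 857 = - \frac{857}{3}$)
$x{\left(c,o \right)} = \frac{359 + o}{c + o}$
$\frac{x{\left(994,-169 - 473 \right)}}{M{\left(-43 \right)}} = \frac{\frac{1}{994 - 642} \left(359 - 642\right)}{- \frac{857}{3}} = \frac{359 - 642}{994 - 642} \left(- \frac{3}{857}\right) = \frac{1}{352} \left(-283\right) \left(- \frac{3}{857}\right) = \left(- \frac{283}{352}\right) \left(- \frac{3}{857}\right) = \frac{849}{301664}$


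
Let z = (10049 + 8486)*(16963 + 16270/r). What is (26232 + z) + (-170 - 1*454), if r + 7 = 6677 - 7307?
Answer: 199993411431/637 ≈ 3.1396e+8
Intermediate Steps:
r = -637 (r = -7 + (6677 - 7307) = -7 - 630 = -637)
z = 199977099135/637 (z = (10049 + 8486)*(16963 + 16270/(-637)) = 18535*(16963 + 16270*(-1/637)) = 18535*(16963 - 16270/637) = 18535*(10789161/637) = 199977099135/637 ≈ 3.1394e+8)
(26232 + z) + (-170 - 1*454) = (26232 + 199977099135/637) + (-170 - 1*454) = 199993808919/637 + (-170 - 454) = 199993808919/637 - 624 = 199993411431/637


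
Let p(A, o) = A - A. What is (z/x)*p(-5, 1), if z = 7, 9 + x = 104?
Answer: 0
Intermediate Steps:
x = 95 (x = -9 + 104 = 95)
p(A, o) = 0
(z/x)*p(-5, 1) = (7/95)*0 = 0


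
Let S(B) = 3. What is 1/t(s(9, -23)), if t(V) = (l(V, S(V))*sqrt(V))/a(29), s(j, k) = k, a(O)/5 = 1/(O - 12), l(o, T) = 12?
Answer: -5*I*sqrt(23)/4692 ≈ -0.0051107*I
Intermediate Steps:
a(O) = 5/(-12 + O) (a(O) = 5/(O - 12) = 5/(-12 + O))
t(V) = 204*sqrt(V)/5 (t(V) = (12*sqrt(V))/((5/(-12 + 29))) = (12*sqrt(V))/((5/17)) = (12*sqrt(V))/((5*(1/17))) = (12*sqrt(V))/(5/17) = (12*sqrt(V))*(17/5) = 204*sqrt(V)/5)
1/t(s(9, -23)) = 1/(204*sqrt(-23)/5) = 1/(204*(I*sqrt(23))/5) = 1/(204*I*sqrt(23)/5) = -5*I*sqrt(23)/4692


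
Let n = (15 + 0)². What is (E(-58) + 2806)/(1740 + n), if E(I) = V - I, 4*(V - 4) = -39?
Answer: 3811/2620 ≈ 1.4546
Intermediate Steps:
V = -23/4 (V = 4 + (¼)*(-39) = 4 - 39/4 = -23/4 ≈ -5.7500)
n = 225 (n = 15² = 225)
E(I) = -23/4 - I
(E(-58) + 2806)/(1740 + n) = ((-23/4 - 1*(-58)) + 2806)/(1740 + 225) = ((-23/4 + 58) + 2806)/1965 = (209/4 + 2806)*(1/1965) = (11433/4)*(1/1965) = 3811/2620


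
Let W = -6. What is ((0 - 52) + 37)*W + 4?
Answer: 94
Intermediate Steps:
((0 - 52) + 37)*W + 4 = ((0 - 52) + 37)*(-6) + 4 = (-52 + 37)*(-6) + 4 = -15*(-6) + 4 = 90 + 4 = 94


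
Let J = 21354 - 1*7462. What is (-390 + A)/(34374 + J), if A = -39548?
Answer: -19969/24133 ≈ -0.82746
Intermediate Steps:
J = 13892 (J = 21354 - 7462 = 13892)
(-390 + A)/(34374 + J) = (-390 - 39548)/(34374 + 13892) = -39938/48266 = -39938*1/48266 = -19969/24133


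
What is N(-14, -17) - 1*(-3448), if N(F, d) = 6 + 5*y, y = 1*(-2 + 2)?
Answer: 3454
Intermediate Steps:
y = 0 (y = 1*0 = 0)
N(F, d) = 6 (N(F, d) = 6 + 5*0 = 6 + 0 = 6)
N(-14, -17) - 1*(-3448) = 6 - 1*(-3448) = 6 + 3448 = 3454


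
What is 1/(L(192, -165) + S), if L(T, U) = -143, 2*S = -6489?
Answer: -2/6775 ≈ -0.00029520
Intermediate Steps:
S = -6489/2 (S = (½)*(-6489) = -6489/2 ≈ -3244.5)
1/(L(192, -165) + S) = 1/(-143 - 6489/2) = 1/(-6775/2) = -2/6775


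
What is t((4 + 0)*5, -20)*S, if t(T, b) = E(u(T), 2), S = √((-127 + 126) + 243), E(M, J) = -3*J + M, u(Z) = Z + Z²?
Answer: 4554*√2 ≈ 6440.3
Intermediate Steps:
E(M, J) = M - 3*J
S = 11*√2 (S = √(-1 + 243) = √242 = 11*√2 ≈ 15.556)
t(T, b) = -6 + T*(1 + T) (t(T, b) = T*(1 + T) - 3*2 = T*(1 + T) - 6 = -6 + T*(1 + T))
t((4 + 0)*5, -20)*S = (-6 + ((4 + 0)*5)*(1 + (4 + 0)*5))*(11*√2) = (-6 + (4*5)*(1 + 4*5))*(11*√2) = (-6 + 20*(1 + 20))*(11*√2) = (-6 + 20*21)*(11*√2) = (-6 + 420)*(11*√2) = 414*(11*√2) = 4554*√2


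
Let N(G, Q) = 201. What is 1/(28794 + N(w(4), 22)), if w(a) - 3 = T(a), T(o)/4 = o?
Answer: 1/28995 ≈ 3.4489e-5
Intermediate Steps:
T(o) = 4*o
w(a) = 3 + 4*a
1/(28794 + N(w(4), 22)) = 1/(28794 + 201) = 1/28995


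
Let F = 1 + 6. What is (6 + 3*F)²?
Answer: 729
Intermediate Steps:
F = 7
(6 + 3*F)² = (6 + 3*7)² = (6 + 21)² = 27² = 729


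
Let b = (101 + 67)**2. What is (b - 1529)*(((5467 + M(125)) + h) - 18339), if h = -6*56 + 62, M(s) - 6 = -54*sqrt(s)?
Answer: -350772300 - 7207650*sqrt(5) ≈ -3.6689e+8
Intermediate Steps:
M(s) = 6 - 54*sqrt(s)
b = 28224 (b = 168**2 = 28224)
h = -274 (h = -336 + 62 = -274)
(b - 1529)*(((5467 + M(125)) + h) - 18339) = (28224 - 1529)*(((5467 + (6 - 270*sqrt(5))) - 274) - 18339) = 26695*(((5467 + (6 - 270*sqrt(5))) - 274) - 18339) = 26695*(((5473 - 270*sqrt(5)) - 274) - 18339) = 26695*((5199 - 270*sqrt(5)) - 18339) = 26695*(-13140 - 270*sqrt(5)) = -350772300 - 7207650*sqrt(5)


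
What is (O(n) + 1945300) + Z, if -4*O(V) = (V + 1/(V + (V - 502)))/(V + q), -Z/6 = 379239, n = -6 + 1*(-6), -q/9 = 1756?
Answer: -10985824226089/33276864 ≈ -3.3013e+5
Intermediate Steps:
q = -15804 (q = -9*1756 = -15804)
n = -12 (n = -6 - 6 = -12)
Z = -2275434 (Z = -6*379239 = -2275434)
O(V) = -(V + 1/(-502 + 2*V))/(4*(-15804 + V)) (O(V) = -(V + 1/(V + (V - 502)))/(4*(V - 15804)) = -(V + 1/(V + (-502 + V)))/(4*(-15804 + V)) = -(V + 1/(-502 + 2*V))/(4*(-15804 + V)))
(O(n) + 1945300) + Z = ((-1 - 2*(-12)² + 502*(-12))/(8*(3966804 + (-12)² - 16055*(-12))) + 1945300) - 2275434 = ((-1 - 2*144 - 6024)/(8*(3966804 + 144 + 192660)) + 1945300) - 2275434 = ((⅛)*(-1 - 288 - 6024)/4159608 + 1945300) - 2275434 = ((⅛)*(1/4159608)*(-6313) + 1945300) - 2275434 = (-6313/33276864 + 1945300) - 2275434 = 64733483532887/33276864 - 2275434 = -10985824226089/33276864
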